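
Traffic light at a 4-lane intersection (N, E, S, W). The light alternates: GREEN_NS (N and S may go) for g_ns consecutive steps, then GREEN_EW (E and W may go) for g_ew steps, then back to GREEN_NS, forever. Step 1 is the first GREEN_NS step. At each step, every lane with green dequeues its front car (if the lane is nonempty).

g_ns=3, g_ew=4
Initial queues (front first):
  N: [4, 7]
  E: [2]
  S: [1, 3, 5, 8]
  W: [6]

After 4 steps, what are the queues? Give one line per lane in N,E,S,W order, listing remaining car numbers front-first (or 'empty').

Step 1 [NS]: N:car4-GO,E:wait,S:car1-GO,W:wait | queues: N=1 E=1 S=3 W=1
Step 2 [NS]: N:car7-GO,E:wait,S:car3-GO,W:wait | queues: N=0 E=1 S=2 W=1
Step 3 [NS]: N:empty,E:wait,S:car5-GO,W:wait | queues: N=0 E=1 S=1 W=1
Step 4 [EW]: N:wait,E:car2-GO,S:wait,W:car6-GO | queues: N=0 E=0 S=1 W=0

N: empty
E: empty
S: 8
W: empty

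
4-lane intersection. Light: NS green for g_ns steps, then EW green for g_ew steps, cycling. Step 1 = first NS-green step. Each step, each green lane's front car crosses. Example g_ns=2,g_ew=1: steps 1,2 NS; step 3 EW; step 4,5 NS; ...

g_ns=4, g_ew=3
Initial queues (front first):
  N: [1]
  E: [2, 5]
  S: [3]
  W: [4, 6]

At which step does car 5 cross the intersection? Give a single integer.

Step 1 [NS]: N:car1-GO,E:wait,S:car3-GO,W:wait | queues: N=0 E=2 S=0 W=2
Step 2 [NS]: N:empty,E:wait,S:empty,W:wait | queues: N=0 E=2 S=0 W=2
Step 3 [NS]: N:empty,E:wait,S:empty,W:wait | queues: N=0 E=2 S=0 W=2
Step 4 [NS]: N:empty,E:wait,S:empty,W:wait | queues: N=0 E=2 S=0 W=2
Step 5 [EW]: N:wait,E:car2-GO,S:wait,W:car4-GO | queues: N=0 E=1 S=0 W=1
Step 6 [EW]: N:wait,E:car5-GO,S:wait,W:car6-GO | queues: N=0 E=0 S=0 W=0
Car 5 crosses at step 6

6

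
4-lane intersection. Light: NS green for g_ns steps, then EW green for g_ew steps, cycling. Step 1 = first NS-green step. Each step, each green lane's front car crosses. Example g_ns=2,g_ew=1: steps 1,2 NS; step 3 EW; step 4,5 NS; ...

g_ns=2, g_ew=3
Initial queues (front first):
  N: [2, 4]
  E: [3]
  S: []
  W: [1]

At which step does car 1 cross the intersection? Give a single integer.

Step 1 [NS]: N:car2-GO,E:wait,S:empty,W:wait | queues: N=1 E=1 S=0 W=1
Step 2 [NS]: N:car4-GO,E:wait,S:empty,W:wait | queues: N=0 E=1 S=0 W=1
Step 3 [EW]: N:wait,E:car3-GO,S:wait,W:car1-GO | queues: N=0 E=0 S=0 W=0
Car 1 crosses at step 3

3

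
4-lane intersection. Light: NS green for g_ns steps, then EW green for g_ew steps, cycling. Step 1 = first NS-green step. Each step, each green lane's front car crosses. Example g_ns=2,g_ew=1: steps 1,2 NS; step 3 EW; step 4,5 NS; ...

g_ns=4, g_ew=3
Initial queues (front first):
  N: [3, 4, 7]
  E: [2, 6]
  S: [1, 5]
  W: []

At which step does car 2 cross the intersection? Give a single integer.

Step 1 [NS]: N:car3-GO,E:wait,S:car1-GO,W:wait | queues: N=2 E=2 S=1 W=0
Step 2 [NS]: N:car4-GO,E:wait,S:car5-GO,W:wait | queues: N=1 E=2 S=0 W=0
Step 3 [NS]: N:car7-GO,E:wait,S:empty,W:wait | queues: N=0 E=2 S=0 W=0
Step 4 [NS]: N:empty,E:wait,S:empty,W:wait | queues: N=0 E=2 S=0 W=0
Step 5 [EW]: N:wait,E:car2-GO,S:wait,W:empty | queues: N=0 E=1 S=0 W=0
Step 6 [EW]: N:wait,E:car6-GO,S:wait,W:empty | queues: N=0 E=0 S=0 W=0
Car 2 crosses at step 5

5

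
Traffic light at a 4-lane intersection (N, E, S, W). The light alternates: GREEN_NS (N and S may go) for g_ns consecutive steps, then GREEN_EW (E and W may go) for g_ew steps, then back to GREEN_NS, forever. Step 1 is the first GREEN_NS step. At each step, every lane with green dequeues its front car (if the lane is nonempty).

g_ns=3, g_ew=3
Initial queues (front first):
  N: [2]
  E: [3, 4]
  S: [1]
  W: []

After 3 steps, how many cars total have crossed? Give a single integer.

Answer: 2

Derivation:
Step 1 [NS]: N:car2-GO,E:wait,S:car1-GO,W:wait | queues: N=0 E=2 S=0 W=0
Step 2 [NS]: N:empty,E:wait,S:empty,W:wait | queues: N=0 E=2 S=0 W=0
Step 3 [NS]: N:empty,E:wait,S:empty,W:wait | queues: N=0 E=2 S=0 W=0
Cars crossed by step 3: 2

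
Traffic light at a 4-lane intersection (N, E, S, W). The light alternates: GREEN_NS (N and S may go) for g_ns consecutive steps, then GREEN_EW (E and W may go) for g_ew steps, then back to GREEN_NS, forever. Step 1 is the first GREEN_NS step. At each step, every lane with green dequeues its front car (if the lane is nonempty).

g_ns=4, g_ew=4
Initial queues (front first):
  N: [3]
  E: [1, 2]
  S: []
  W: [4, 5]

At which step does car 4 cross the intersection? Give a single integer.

Step 1 [NS]: N:car3-GO,E:wait,S:empty,W:wait | queues: N=0 E=2 S=0 W=2
Step 2 [NS]: N:empty,E:wait,S:empty,W:wait | queues: N=0 E=2 S=0 W=2
Step 3 [NS]: N:empty,E:wait,S:empty,W:wait | queues: N=0 E=2 S=0 W=2
Step 4 [NS]: N:empty,E:wait,S:empty,W:wait | queues: N=0 E=2 S=0 W=2
Step 5 [EW]: N:wait,E:car1-GO,S:wait,W:car4-GO | queues: N=0 E=1 S=0 W=1
Step 6 [EW]: N:wait,E:car2-GO,S:wait,W:car5-GO | queues: N=0 E=0 S=0 W=0
Car 4 crosses at step 5

5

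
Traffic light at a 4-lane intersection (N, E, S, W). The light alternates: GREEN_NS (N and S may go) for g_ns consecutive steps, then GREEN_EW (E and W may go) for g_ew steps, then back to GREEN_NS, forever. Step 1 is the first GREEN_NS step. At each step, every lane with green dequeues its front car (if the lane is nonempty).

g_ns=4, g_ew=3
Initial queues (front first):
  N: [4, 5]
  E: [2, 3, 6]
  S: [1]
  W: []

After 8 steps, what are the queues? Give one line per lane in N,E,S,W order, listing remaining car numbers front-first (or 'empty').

Step 1 [NS]: N:car4-GO,E:wait,S:car1-GO,W:wait | queues: N=1 E=3 S=0 W=0
Step 2 [NS]: N:car5-GO,E:wait,S:empty,W:wait | queues: N=0 E=3 S=0 W=0
Step 3 [NS]: N:empty,E:wait,S:empty,W:wait | queues: N=0 E=3 S=0 W=0
Step 4 [NS]: N:empty,E:wait,S:empty,W:wait | queues: N=0 E=3 S=0 W=0
Step 5 [EW]: N:wait,E:car2-GO,S:wait,W:empty | queues: N=0 E=2 S=0 W=0
Step 6 [EW]: N:wait,E:car3-GO,S:wait,W:empty | queues: N=0 E=1 S=0 W=0
Step 7 [EW]: N:wait,E:car6-GO,S:wait,W:empty | queues: N=0 E=0 S=0 W=0

N: empty
E: empty
S: empty
W: empty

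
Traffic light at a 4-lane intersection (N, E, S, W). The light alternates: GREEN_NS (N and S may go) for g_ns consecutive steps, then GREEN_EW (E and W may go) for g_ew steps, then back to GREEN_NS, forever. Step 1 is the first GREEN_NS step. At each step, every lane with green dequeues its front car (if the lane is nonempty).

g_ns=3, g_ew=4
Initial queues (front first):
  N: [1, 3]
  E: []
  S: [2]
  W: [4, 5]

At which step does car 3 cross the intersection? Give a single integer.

Step 1 [NS]: N:car1-GO,E:wait,S:car2-GO,W:wait | queues: N=1 E=0 S=0 W=2
Step 2 [NS]: N:car3-GO,E:wait,S:empty,W:wait | queues: N=0 E=0 S=0 W=2
Step 3 [NS]: N:empty,E:wait,S:empty,W:wait | queues: N=0 E=0 S=0 W=2
Step 4 [EW]: N:wait,E:empty,S:wait,W:car4-GO | queues: N=0 E=0 S=0 W=1
Step 5 [EW]: N:wait,E:empty,S:wait,W:car5-GO | queues: N=0 E=0 S=0 W=0
Car 3 crosses at step 2

2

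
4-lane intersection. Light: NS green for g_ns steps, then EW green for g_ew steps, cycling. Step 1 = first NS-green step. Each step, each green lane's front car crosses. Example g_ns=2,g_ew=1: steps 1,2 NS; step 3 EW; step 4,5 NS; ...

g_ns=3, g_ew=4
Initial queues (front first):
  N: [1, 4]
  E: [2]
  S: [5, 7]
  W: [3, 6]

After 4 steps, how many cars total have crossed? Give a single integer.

Step 1 [NS]: N:car1-GO,E:wait,S:car5-GO,W:wait | queues: N=1 E=1 S=1 W=2
Step 2 [NS]: N:car4-GO,E:wait,S:car7-GO,W:wait | queues: N=0 E=1 S=0 W=2
Step 3 [NS]: N:empty,E:wait,S:empty,W:wait | queues: N=0 E=1 S=0 W=2
Step 4 [EW]: N:wait,E:car2-GO,S:wait,W:car3-GO | queues: N=0 E=0 S=0 W=1
Cars crossed by step 4: 6

Answer: 6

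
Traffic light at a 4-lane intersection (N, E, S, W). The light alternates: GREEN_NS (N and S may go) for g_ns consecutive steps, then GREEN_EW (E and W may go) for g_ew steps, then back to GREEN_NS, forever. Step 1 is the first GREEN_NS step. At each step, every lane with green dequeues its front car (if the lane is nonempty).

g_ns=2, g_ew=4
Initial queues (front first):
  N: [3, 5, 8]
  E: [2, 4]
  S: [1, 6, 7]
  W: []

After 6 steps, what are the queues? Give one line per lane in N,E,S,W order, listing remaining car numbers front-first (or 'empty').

Step 1 [NS]: N:car3-GO,E:wait,S:car1-GO,W:wait | queues: N=2 E=2 S=2 W=0
Step 2 [NS]: N:car5-GO,E:wait,S:car6-GO,W:wait | queues: N=1 E=2 S=1 W=0
Step 3 [EW]: N:wait,E:car2-GO,S:wait,W:empty | queues: N=1 E=1 S=1 W=0
Step 4 [EW]: N:wait,E:car4-GO,S:wait,W:empty | queues: N=1 E=0 S=1 W=0
Step 5 [EW]: N:wait,E:empty,S:wait,W:empty | queues: N=1 E=0 S=1 W=0
Step 6 [EW]: N:wait,E:empty,S:wait,W:empty | queues: N=1 E=0 S=1 W=0

N: 8
E: empty
S: 7
W: empty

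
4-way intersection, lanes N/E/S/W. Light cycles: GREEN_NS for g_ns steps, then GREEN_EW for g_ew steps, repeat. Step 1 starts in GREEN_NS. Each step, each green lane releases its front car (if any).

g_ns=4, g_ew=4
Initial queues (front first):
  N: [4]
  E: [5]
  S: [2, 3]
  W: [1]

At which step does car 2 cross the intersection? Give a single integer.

Step 1 [NS]: N:car4-GO,E:wait,S:car2-GO,W:wait | queues: N=0 E=1 S=1 W=1
Step 2 [NS]: N:empty,E:wait,S:car3-GO,W:wait | queues: N=0 E=1 S=0 W=1
Step 3 [NS]: N:empty,E:wait,S:empty,W:wait | queues: N=0 E=1 S=0 W=1
Step 4 [NS]: N:empty,E:wait,S:empty,W:wait | queues: N=0 E=1 S=0 W=1
Step 5 [EW]: N:wait,E:car5-GO,S:wait,W:car1-GO | queues: N=0 E=0 S=0 W=0
Car 2 crosses at step 1

1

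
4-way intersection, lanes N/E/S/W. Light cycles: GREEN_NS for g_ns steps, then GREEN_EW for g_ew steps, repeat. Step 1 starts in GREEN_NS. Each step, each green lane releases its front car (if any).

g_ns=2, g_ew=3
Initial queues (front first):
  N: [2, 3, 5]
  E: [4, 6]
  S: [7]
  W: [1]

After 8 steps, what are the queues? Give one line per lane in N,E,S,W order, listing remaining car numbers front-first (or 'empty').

Step 1 [NS]: N:car2-GO,E:wait,S:car7-GO,W:wait | queues: N=2 E=2 S=0 W=1
Step 2 [NS]: N:car3-GO,E:wait,S:empty,W:wait | queues: N=1 E=2 S=0 W=1
Step 3 [EW]: N:wait,E:car4-GO,S:wait,W:car1-GO | queues: N=1 E=1 S=0 W=0
Step 4 [EW]: N:wait,E:car6-GO,S:wait,W:empty | queues: N=1 E=0 S=0 W=0
Step 5 [EW]: N:wait,E:empty,S:wait,W:empty | queues: N=1 E=0 S=0 W=0
Step 6 [NS]: N:car5-GO,E:wait,S:empty,W:wait | queues: N=0 E=0 S=0 W=0

N: empty
E: empty
S: empty
W: empty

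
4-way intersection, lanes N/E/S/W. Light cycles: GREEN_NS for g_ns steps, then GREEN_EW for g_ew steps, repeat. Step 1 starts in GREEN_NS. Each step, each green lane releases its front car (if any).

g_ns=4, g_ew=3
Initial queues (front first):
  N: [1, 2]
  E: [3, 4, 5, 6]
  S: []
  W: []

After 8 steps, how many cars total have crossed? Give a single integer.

Answer: 5

Derivation:
Step 1 [NS]: N:car1-GO,E:wait,S:empty,W:wait | queues: N=1 E=4 S=0 W=0
Step 2 [NS]: N:car2-GO,E:wait,S:empty,W:wait | queues: N=0 E=4 S=0 W=0
Step 3 [NS]: N:empty,E:wait,S:empty,W:wait | queues: N=0 E=4 S=0 W=0
Step 4 [NS]: N:empty,E:wait,S:empty,W:wait | queues: N=0 E=4 S=0 W=0
Step 5 [EW]: N:wait,E:car3-GO,S:wait,W:empty | queues: N=0 E=3 S=0 W=0
Step 6 [EW]: N:wait,E:car4-GO,S:wait,W:empty | queues: N=0 E=2 S=0 W=0
Step 7 [EW]: N:wait,E:car5-GO,S:wait,W:empty | queues: N=0 E=1 S=0 W=0
Step 8 [NS]: N:empty,E:wait,S:empty,W:wait | queues: N=0 E=1 S=0 W=0
Cars crossed by step 8: 5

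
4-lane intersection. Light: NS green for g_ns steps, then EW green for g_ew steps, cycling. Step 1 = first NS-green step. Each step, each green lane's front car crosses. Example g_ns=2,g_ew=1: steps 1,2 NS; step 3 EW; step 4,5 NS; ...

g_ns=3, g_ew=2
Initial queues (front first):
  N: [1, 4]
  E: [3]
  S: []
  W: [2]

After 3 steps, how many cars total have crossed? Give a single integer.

Step 1 [NS]: N:car1-GO,E:wait,S:empty,W:wait | queues: N=1 E=1 S=0 W=1
Step 2 [NS]: N:car4-GO,E:wait,S:empty,W:wait | queues: N=0 E=1 S=0 W=1
Step 3 [NS]: N:empty,E:wait,S:empty,W:wait | queues: N=0 E=1 S=0 W=1
Cars crossed by step 3: 2

Answer: 2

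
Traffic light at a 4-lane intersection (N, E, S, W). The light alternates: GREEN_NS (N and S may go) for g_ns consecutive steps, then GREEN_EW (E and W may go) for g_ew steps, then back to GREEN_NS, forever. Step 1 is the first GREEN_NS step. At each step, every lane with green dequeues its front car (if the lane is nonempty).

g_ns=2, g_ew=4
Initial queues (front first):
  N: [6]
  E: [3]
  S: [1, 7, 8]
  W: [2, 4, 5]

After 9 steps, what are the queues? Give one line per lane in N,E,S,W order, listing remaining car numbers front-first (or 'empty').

Step 1 [NS]: N:car6-GO,E:wait,S:car1-GO,W:wait | queues: N=0 E=1 S=2 W=3
Step 2 [NS]: N:empty,E:wait,S:car7-GO,W:wait | queues: N=0 E=1 S=1 W=3
Step 3 [EW]: N:wait,E:car3-GO,S:wait,W:car2-GO | queues: N=0 E=0 S=1 W=2
Step 4 [EW]: N:wait,E:empty,S:wait,W:car4-GO | queues: N=0 E=0 S=1 W=1
Step 5 [EW]: N:wait,E:empty,S:wait,W:car5-GO | queues: N=0 E=0 S=1 W=0
Step 6 [EW]: N:wait,E:empty,S:wait,W:empty | queues: N=0 E=0 S=1 W=0
Step 7 [NS]: N:empty,E:wait,S:car8-GO,W:wait | queues: N=0 E=0 S=0 W=0

N: empty
E: empty
S: empty
W: empty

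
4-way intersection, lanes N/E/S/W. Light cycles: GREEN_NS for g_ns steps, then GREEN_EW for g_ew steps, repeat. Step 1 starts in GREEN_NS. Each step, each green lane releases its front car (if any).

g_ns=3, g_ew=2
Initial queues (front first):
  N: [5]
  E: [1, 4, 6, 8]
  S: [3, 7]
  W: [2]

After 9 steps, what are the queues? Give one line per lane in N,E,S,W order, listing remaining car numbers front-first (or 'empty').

Step 1 [NS]: N:car5-GO,E:wait,S:car3-GO,W:wait | queues: N=0 E=4 S=1 W=1
Step 2 [NS]: N:empty,E:wait,S:car7-GO,W:wait | queues: N=0 E=4 S=0 W=1
Step 3 [NS]: N:empty,E:wait,S:empty,W:wait | queues: N=0 E=4 S=0 W=1
Step 4 [EW]: N:wait,E:car1-GO,S:wait,W:car2-GO | queues: N=0 E=3 S=0 W=0
Step 5 [EW]: N:wait,E:car4-GO,S:wait,W:empty | queues: N=0 E=2 S=0 W=0
Step 6 [NS]: N:empty,E:wait,S:empty,W:wait | queues: N=0 E=2 S=0 W=0
Step 7 [NS]: N:empty,E:wait,S:empty,W:wait | queues: N=0 E=2 S=0 W=0
Step 8 [NS]: N:empty,E:wait,S:empty,W:wait | queues: N=0 E=2 S=0 W=0
Step 9 [EW]: N:wait,E:car6-GO,S:wait,W:empty | queues: N=0 E=1 S=0 W=0

N: empty
E: 8
S: empty
W: empty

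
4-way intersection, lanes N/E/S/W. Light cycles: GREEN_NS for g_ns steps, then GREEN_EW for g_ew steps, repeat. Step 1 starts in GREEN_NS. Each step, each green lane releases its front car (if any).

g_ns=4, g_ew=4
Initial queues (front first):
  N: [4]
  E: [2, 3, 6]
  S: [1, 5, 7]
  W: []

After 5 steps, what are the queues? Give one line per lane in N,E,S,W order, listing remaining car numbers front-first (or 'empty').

Step 1 [NS]: N:car4-GO,E:wait,S:car1-GO,W:wait | queues: N=0 E=3 S=2 W=0
Step 2 [NS]: N:empty,E:wait,S:car5-GO,W:wait | queues: N=0 E=3 S=1 W=0
Step 3 [NS]: N:empty,E:wait,S:car7-GO,W:wait | queues: N=0 E=3 S=0 W=0
Step 4 [NS]: N:empty,E:wait,S:empty,W:wait | queues: N=0 E=3 S=0 W=0
Step 5 [EW]: N:wait,E:car2-GO,S:wait,W:empty | queues: N=0 E=2 S=0 W=0

N: empty
E: 3 6
S: empty
W: empty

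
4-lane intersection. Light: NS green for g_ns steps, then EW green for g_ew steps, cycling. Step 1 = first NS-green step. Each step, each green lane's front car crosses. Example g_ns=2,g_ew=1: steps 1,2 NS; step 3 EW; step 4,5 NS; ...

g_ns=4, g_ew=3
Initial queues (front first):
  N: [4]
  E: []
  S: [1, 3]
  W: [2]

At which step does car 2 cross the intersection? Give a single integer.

Step 1 [NS]: N:car4-GO,E:wait,S:car1-GO,W:wait | queues: N=0 E=0 S=1 W=1
Step 2 [NS]: N:empty,E:wait,S:car3-GO,W:wait | queues: N=0 E=0 S=0 W=1
Step 3 [NS]: N:empty,E:wait,S:empty,W:wait | queues: N=0 E=0 S=0 W=1
Step 4 [NS]: N:empty,E:wait,S:empty,W:wait | queues: N=0 E=0 S=0 W=1
Step 5 [EW]: N:wait,E:empty,S:wait,W:car2-GO | queues: N=0 E=0 S=0 W=0
Car 2 crosses at step 5

5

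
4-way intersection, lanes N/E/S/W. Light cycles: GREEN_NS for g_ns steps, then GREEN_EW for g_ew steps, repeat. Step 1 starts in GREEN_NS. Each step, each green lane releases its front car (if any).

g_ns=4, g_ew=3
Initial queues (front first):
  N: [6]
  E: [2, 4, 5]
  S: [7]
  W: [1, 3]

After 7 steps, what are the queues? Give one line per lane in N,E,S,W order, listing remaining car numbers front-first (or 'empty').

Step 1 [NS]: N:car6-GO,E:wait,S:car7-GO,W:wait | queues: N=0 E=3 S=0 W=2
Step 2 [NS]: N:empty,E:wait,S:empty,W:wait | queues: N=0 E=3 S=0 W=2
Step 3 [NS]: N:empty,E:wait,S:empty,W:wait | queues: N=0 E=3 S=0 W=2
Step 4 [NS]: N:empty,E:wait,S:empty,W:wait | queues: N=0 E=3 S=0 W=2
Step 5 [EW]: N:wait,E:car2-GO,S:wait,W:car1-GO | queues: N=0 E=2 S=0 W=1
Step 6 [EW]: N:wait,E:car4-GO,S:wait,W:car3-GO | queues: N=0 E=1 S=0 W=0
Step 7 [EW]: N:wait,E:car5-GO,S:wait,W:empty | queues: N=0 E=0 S=0 W=0

N: empty
E: empty
S: empty
W: empty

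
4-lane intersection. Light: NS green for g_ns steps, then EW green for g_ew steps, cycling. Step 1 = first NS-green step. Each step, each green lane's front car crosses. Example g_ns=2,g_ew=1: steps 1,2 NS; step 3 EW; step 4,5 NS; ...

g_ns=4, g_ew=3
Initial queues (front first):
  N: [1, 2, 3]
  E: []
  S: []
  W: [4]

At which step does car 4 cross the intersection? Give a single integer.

Step 1 [NS]: N:car1-GO,E:wait,S:empty,W:wait | queues: N=2 E=0 S=0 W=1
Step 2 [NS]: N:car2-GO,E:wait,S:empty,W:wait | queues: N=1 E=0 S=0 W=1
Step 3 [NS]: N:car3-GO,E:wait,S:empty,W:wait | queues: N=0 E=0 S=0 W=1
Step 4 [NS]: N:empty,E:wait,S:empty,W:wait | queues: N=0 E=0 S=0 W=1
Step 5 [EW]: N:wait,E:empty,S:wait,W:car4-GO | queues: N=0 E=0 S=0 W=0
Car 4 crosses at step 5

5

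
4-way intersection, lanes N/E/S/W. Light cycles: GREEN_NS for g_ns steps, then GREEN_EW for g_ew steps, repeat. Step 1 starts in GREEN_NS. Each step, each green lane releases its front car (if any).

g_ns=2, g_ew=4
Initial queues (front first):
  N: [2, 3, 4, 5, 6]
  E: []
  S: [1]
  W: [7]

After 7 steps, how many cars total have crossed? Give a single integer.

Answer: 5

Derivation:
Step 1 [NS]: N:car2-GO,E:wait,S:car1-GO,W:wait | queues: N=4 E=0 S=0 W=1
Step 2 [NS]: N:car3-GO,E:wait,S:empty,W:wait | queues: N=3 E=0 S=0 W=1
Step 3 [EW]: N:wait,E:empty,S:wait,W:car7-GO | queues: N=3 E=0 S=0 W=0
Step 4 [EW]: N:wait,E:empty,S:wait,W:empty | queues: N=3 E=0 S=0 W=0
Step 5 [EW]: N:wait,E:empty,S:wait,W:empty | queues: N=3 E=0 S=0 W=0
Step 6 [EW]: N:wait,E:empty,S:wait,W:empty | queues: N=3 E=0 S=0 W=0
Step 7 [NS]: N:car4-GO,E:wait,S:empty,W:wait | queues: N=2 E=0 S=0 W=0
Cars crossed by step 7: 5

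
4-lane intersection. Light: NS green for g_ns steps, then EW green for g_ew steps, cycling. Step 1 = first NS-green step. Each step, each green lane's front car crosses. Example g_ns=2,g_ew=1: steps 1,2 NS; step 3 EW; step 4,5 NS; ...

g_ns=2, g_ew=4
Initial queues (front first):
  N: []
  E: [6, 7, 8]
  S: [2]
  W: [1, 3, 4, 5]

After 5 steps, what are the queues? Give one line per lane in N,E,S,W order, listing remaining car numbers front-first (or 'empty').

Step 1 [NS]: N:empty,E:wait,S:car2-GO,W:wait | queues: N=0 E=3 S=0 W=4
Step 2 [NS]: N:empty,E:wait,S:empty,W:wait | queues: N=0 E=3 S=0 W=4
Step 3 [EW]: N:wait,E:car6-GO,S:wait,W:car1-GO | queues: N=0 E=2 S=0 W=3
Step 4 [EW]: N:wait,E:car7-GO,S:wait,W:car3-GO | queues: N=0 E=1 S=0 W=2
Step 5 [EW]: N:wait,E:car8-GO,S:wait,W:car4-GO | queues: N=0 E=0 S=0 W=1

N: empty
E: empty
S: empty
W: 5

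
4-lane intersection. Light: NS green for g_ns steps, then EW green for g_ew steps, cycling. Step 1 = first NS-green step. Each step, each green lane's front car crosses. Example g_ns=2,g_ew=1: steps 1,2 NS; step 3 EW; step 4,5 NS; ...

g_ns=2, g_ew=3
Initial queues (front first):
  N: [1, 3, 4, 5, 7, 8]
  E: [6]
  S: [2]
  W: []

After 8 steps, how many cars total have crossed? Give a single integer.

Step 1 [NS]: N:car1-GO,E:wait,S:car2-GO,W:wait | queues: N=5 E=1 S=0 W=0
Step 2 [NS]: N:car3-GO,E:wait,S:empty,W:wait | queues: N=4 E=1 S=0 W=0
Step 3 [EW]: N:wait,E:car6-GO,S:wait,W:empty | queues: N=4 E=0 S=0 W=0
Step 4 [EW]: N:wait,E:empty,S:wait,W:empty | queues: N=4 E=0 S=0 W=0
Step 5 [EW]: N:wait,E:empty,S:wait,W:empty | queues: N=4 E=0 S=0 W=0
Step 6 [NS]: N:car4-GO,E:wait,S:empty,W:wait | queues: N=3 E=0 S=0 W=0
Step 7 [NS]: N:car5-GO,E:wait,S:empty,W:wait | queues: N=2 E=0 S=0 W=0
Step 8 [EW]: N:wait,E:empty,S:wait,W:empty | queues: N=2 E=0 S=0 W=0
Cars crossed by step 8: 6

Answer: 6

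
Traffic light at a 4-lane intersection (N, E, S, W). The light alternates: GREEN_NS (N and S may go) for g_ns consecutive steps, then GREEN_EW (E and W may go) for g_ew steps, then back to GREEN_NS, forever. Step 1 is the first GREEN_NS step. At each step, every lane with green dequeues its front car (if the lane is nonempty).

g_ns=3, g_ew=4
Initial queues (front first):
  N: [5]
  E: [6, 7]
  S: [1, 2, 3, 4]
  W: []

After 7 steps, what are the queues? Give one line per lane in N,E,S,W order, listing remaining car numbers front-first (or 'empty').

Step 1 [NS]: N:car5-GO,E:wait,S:car1-GO,W:wait | queues: N=0 E=2 S=3 W=0
Step 2 [NS]: N:empty,E:wait,S:car2-GO,W:wait | queues: N=0 E=2 S=2 W=0
Step 3 [NS]: N:empty,E:wait,S:car3-GO,W:wait | queues: N=0 E=2 S=1 W=0
Step 4 [EW]: N:wait,E:car6-GO,S:wait,W:empty | queues: N=0 E=1 S=1 W=0
Step 5 [EW]: N:wait,E:car7-GO,S:wait,W:empty | queues: N=0 E=0 S=1 W=0
Step 6 [EW]: N:wait,E:empty,S:wait,W:empty | queues: N=0 E=0 S=1 W=0
Step 7 [EW]: N:wait,E:empty,S:wait,W:empty | queues: N=0 E=0 S=1 W=0

N: empty
E: empty
S: 4
W: empty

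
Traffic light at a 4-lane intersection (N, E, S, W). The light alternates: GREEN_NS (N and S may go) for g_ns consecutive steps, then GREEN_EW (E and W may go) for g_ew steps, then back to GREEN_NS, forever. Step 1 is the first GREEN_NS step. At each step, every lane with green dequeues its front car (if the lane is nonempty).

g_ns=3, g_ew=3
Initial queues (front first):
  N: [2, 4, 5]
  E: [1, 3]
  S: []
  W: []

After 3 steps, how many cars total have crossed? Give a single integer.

Answer: 3

Derivation:
Step 1 [NS]: N:car2-GO,E:wait,S:empty,W:wait | queues: N=2 E=2 S=0 W=0
Step 2 [NS]: N:car4-GO,E:wait,S:empty,W:wait | queues: N=1 E=2 S=0 W=0
Step 3 [NS]: N:car5-GO,E:wait,S:empty,W:wait | queues: N=0 E=2 S=0 W=0
Cars crossed by step 3: 3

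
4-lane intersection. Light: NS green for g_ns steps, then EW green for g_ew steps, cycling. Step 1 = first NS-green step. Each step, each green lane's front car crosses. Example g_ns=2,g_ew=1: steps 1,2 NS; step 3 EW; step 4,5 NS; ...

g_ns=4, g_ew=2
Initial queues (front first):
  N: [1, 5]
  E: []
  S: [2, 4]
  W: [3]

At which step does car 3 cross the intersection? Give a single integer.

Step 1 [NS]: N:car1-GO,E:wait,S:car2-GO,W:wait | queues: N=1 E=0 S=1 W=1
Step 2 [NS]: N:car5-GO,E:wait,S:car4-GO,W:wait | queues: N=0 E=0 S=0 W=1
Step 3 [NS]: N:empty,E:wait,S:empty,W:wait | queues: N=0 E=0 S=0 W=1
Step 4 [NS]: N:empty,E:wait,S:empty,W:wait | queues: N=0 E=0 S=0 W=1
Step 5 [EW]: N:wait,E:empty,S:wait,W:car3-GO | queues: N=0 E=0 S=0 W=0
Car 3 crosses at step 5

5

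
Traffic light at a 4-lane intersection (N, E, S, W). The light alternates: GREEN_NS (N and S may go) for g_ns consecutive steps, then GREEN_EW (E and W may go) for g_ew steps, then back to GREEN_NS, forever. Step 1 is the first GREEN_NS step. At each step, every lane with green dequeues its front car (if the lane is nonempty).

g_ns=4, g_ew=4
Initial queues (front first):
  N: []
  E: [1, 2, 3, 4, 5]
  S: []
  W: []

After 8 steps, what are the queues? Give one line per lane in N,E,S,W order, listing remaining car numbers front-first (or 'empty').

Step 1 [NS]: N:empty,E:wait,S:empty,W:wait | queues: N=0 E=5 S=0 W=0
Step 2 [NS]: N:empty,E:wait,S:empty,W:wait | queues: N=0 E=5 S=0 W=0
Step 3 [NS]: N:empty,E:wait,S:empty,W:wait | queues: N=0 E=5 S=0 W=0
Step 4 [NS]: N:empty,E:wait,S:empty,W:wait | queues: N=0 E=5 S=0 W=0
Step 5 [EW]: N:wait,E:car1-GO,S:wait,W:empty | queues: N=0 E=4 S=0 W=0
Step 6 [EW]: N:wait,E:car2-GO,S:wait,W:empty | queues: N=0 E=3 S=0 W=0
Step 7 [EW]: N:wait,E:car3-GO,S:wait,W:empty | queues: N=0 E=2 S=0 W=0
Step 8 [EW]: N:wait,E:car4-GO,S:wait,W:empty | queues: N=0 E=1 S=0 W=0

N: empty
E: 5
S: empty
W: empty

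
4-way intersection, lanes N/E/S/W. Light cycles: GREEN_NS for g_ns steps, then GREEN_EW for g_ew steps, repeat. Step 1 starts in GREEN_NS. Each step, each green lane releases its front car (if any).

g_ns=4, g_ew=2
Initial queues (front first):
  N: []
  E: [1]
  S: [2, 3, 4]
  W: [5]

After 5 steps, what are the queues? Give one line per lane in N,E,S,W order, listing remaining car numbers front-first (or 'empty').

Step 1 [NS]: N:empty,E:wait,S:car2-GO,W:wait | queues: N=0 E=1 S=2 W=1
Step 2 [NS]: N:empty,E:wait,S:car3-GO,W:wait | queues: N=0 E=1 S=1 W=1
Step 3 [NS]: N:empty,E:wait,S:car4-GO,W:wait | queues: N=0 E=1 S=0 W=1
Step 4 [NS]: N:empty,E:wait,S:empty,W:wait | queues: N=0 E=1 S=0 W=1
Step 5 [EW]: N:wait,E:car1-GO,S:wait,W:car5-GO | queues: N=0 E=0 S=0 W=0

N: empty
E: empty
S: empty
W: empty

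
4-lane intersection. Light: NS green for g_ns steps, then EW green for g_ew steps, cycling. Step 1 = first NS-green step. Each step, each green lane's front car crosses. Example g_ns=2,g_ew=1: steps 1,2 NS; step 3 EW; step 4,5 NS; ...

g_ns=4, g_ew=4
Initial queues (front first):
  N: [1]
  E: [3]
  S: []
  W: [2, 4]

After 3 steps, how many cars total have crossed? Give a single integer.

Step 1 [NS]: N:car1-GO,E:wait,S:empty,W:wait | queues: N=0 E=1 S=0 W=2
Step 2 [NS]: N:empty,E:wait,S:empty,W:wait | queues: N=0 E=1 S=0 W=2
Step 3 [NS]: N:empty,E:wait,S:empty,W:wait | queues: N=0 E=1 S=0 W=2
Cars crossed by step 3: 1

Answer: 1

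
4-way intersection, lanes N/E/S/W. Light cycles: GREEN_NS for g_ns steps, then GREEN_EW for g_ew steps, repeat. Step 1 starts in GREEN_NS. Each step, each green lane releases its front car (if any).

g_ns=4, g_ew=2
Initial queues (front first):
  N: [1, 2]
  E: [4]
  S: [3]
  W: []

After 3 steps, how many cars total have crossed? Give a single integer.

Step 1 [NS]: N:car1-GO,E:wait,S:car3-GO,W:wait | queues: N=1 E=1 S=0 W=0
Step 2 [NS]: N:car2-GO,E:wait,S:empty,W:wait | queues: N=0 E=1 S=0 W=0
Step 3 [NS]: N:empty,E:wait,S:empty,W:wait | queues: N=0 E=1 S=0 W=0
Cars crossed by step 3: 3

Answer: 3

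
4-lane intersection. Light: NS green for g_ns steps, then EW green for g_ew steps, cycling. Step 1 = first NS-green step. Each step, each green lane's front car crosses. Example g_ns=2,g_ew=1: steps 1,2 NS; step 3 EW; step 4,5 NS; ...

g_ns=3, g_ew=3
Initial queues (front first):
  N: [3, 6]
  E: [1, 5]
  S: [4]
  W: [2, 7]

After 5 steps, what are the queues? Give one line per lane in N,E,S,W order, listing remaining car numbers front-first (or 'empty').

Step 1 [NS]: N:car3-GO,E:wait,S:car4-GO,W:wait | queues: N=1 E=2 S=0 W=2
Step 2 [NS]: N:car6-GO,E:wait,S:empty,W:wait | queues: N=0 E=2 S=0 W=2
Step 3 [NS]: N:empty,E:wait,S:empty,W:wait | queues: N=0 E=2 S=0 W=2
Step 4 [EW]: N:wait,E:car1-GO,S:wait,W:car2-GO | queues: N=0 E=1 S=0 W=1
Step 5 [EW]: N:wait,E:car5-GO,S:wait,W:car7-GO | queues: N=0 E=0 S=0 W=0

N: empty
E: empty
S: empty
W: empty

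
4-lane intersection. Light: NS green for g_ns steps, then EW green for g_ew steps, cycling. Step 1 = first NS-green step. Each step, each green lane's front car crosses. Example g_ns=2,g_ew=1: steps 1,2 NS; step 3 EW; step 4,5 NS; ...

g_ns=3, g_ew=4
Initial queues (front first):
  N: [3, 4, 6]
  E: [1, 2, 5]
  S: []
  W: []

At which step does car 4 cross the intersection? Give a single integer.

Step 1 [NS]: N:car3-GO,E:wait,S:empty,W:wait | queues: N=2 E=3 S=0 W=0
Step 2 [NS]: N:car4-GO,E:wait,S:empty,W:wait | queues: N=1 E=3 S=0 W=0
Step 3 [NS]: N:car6-GO,E:wait,S:empty,W:wait | queues: N=0 E=3 S=0 W=0
Step 4 [EW]: N:wait,E:car1-GO,S:wait,W:empty | queues: N=0 E=2 S=0 W=0
Step 5 [EW]: N:wait,E:car2-GO,S:wait,W:empty | queues: N=0 E=1 S=0 W=0
Step 6 [EW]: N:wait,E:car5-GO,S:wait,W:empty | queues: N=0 E=0 S=0 W=0
Car 4 crosses at step 2

2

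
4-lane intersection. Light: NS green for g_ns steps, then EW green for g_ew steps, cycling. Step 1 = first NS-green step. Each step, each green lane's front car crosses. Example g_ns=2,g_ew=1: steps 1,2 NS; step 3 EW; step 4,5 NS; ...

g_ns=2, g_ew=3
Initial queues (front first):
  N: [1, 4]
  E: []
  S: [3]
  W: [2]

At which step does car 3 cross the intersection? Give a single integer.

Step 1 [NS]: N:car1-GO,E:wait,S:car3-GO,W:wait | queues: N=1 E=0 S=0 W=1
Step 2 [NS]: N:car4-GO,E:wait,S:empty,W:wait | queues: N=0 E=0 S=0 W=1
Step 3 [EW]: N:wait,E:empty,S:wait,W:car2-GO | queues: N=0 E=0 S=0 W=0
Car 3 crosses at step 1

1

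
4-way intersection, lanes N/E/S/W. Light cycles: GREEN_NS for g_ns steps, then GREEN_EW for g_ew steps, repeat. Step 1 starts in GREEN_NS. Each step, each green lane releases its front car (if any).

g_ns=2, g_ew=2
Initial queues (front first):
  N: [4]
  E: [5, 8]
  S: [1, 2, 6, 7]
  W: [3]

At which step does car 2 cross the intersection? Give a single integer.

Step 1 [NS]: N:car4-GO,E:wait,S:car1-GO,W:wait | queues: N=0 E=2 S=3 W=1
Step 2 [NS]: N:empty,E:wait,S:car2-GO,W:wait | queues: N=0 E=2 S=2 W=1
Step 3 [EW]: N:wait,E:car5-GO,S:wait,W:car3-GO | queues: N=0 E=1 S=2 W=0
Step 4 [EW]: N:wait,E:car8-GO,S:wait,W:empty | queues: N=0 E=0 S=2 W=0
Step 5 [NS]: N:empty,E:wait,S:car6-GO,W:wait | queues: N=0 E=0 S=1 W=0
Step 6 [NS]: N:empty,E:wait,S:car7-GO,W:wait | queues: N=0 E=0 S=0 W=0
Car 2 crosses at step 2

2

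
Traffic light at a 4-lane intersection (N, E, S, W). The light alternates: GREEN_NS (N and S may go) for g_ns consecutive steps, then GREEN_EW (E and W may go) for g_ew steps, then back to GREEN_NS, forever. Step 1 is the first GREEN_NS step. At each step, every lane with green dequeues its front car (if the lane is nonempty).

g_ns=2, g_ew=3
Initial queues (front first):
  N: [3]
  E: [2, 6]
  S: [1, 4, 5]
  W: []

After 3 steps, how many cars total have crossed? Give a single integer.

Answer: 4

Derivation:
Step 1 [NS]: N:car3-GO,E:wait,S:car1-GO,W:wait | queues: N=0 E=2 S=2 W=0
Step 2 [NS]: N:empty,E:wait,S:car4-GO,W:wait | queues: N=0 E=2 S=1 W=0
Step 3 [EW]: N:wait,E:car2-GO,S:wait,W:empty | queues: N=0 E=1 S=1 W=0
Cars crossed by step 3: 4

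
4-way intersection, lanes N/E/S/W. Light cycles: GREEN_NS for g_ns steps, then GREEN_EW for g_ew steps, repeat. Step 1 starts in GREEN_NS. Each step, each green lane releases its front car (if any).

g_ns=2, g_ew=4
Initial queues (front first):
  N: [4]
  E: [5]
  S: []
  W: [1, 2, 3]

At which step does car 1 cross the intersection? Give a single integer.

Step 1 [NS]: N:car4-GO,E:wait,S:empty,W:wait | queues: N=0 E=1 S=0 W=3
Step 2 [NS]: N:empty,E:wait,S:empty,W:wait | queues: N=0 E=1 S=0 W=3
Step 3 [EW]: N:wait,E:car5-GO,S:wait,W:car1-GO | queues: N=0 E=0 S=0 W=2
Step 4 [EW]: N:wait,E:empty,S:wait,W:car2-GO | queues: N=0 E=0 S=0 W=1
Step 5 [EW]: N:wait,E:empty,S:wait,W:car3-GO | queues: N=0 E=0 S=0 W=0
Car 1 crosses at step 3

3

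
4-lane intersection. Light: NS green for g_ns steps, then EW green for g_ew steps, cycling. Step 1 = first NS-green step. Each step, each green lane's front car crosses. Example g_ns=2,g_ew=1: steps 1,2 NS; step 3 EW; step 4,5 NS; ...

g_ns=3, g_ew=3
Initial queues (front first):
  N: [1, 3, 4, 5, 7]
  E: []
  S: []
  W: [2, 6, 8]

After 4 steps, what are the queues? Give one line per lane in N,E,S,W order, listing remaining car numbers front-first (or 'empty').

Step 1 [NS]: N:car1-GO,E:wait,S:empty,W:wait | queues: N=4 E=0 S=0 W=3
Step 2 [NS]: N:car3-GO,E:wait,S:empty,W:wait | queues: N=3 E=0 S=0 W=3
Step 3 [NS]: N:car4-GO,E:wait,S:empty,W:wait | queues: N=2 E=0 S=0 W=3
Step 4 [EW]: N:wait,E:empty,S:wait,W:car2-GO | queues: N=2 E=0 S=0 W=2

N: 5 7
E: empty
S: empty
W: 6 8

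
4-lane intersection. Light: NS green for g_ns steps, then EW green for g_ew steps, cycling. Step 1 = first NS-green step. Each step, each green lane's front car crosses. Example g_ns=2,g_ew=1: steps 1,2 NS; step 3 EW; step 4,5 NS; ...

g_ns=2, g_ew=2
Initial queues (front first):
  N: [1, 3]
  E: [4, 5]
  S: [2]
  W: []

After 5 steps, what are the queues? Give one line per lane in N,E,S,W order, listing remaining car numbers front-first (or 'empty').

Step 1 [NS]: N:car1-GO,E:wait,S:car2-GO,W:wait | queues: N=1 E=2 S=0 W=0
Step 2 [NS]: N:car3-GO,E:wait,S:empty,W:wait | queues: N=0 E=2 S=0 W=0
Step 3 [EW]: N:wait,E:car4-GO,S:wait,W:empty | queues: N=0 E=1 S=0 W=0
Step 4 [EW]: N:wait,E:car5-GO,S:wait,W:empty | queues: N=0 E=0 S=0 W=0

N: empty
E: empty
S: empty
W: empty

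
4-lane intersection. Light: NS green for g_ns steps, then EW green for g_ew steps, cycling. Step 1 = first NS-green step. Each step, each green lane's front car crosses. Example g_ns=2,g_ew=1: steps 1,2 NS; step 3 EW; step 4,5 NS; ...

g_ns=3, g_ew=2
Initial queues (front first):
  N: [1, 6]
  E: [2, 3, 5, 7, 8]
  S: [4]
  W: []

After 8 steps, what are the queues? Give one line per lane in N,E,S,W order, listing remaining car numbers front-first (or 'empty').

Step 1 [NS]: N:car1-GO,E:wait,S:car4-GO,W:wait | queues: N=1 E=5 S=0 W=0
Step 2 [NS]: N:car6-GO,E:wait,S:empty,W:wait | queues: N=0 E=5 S=0 W=0
Step 3 [NS]: N:empty,E:wait,S:empty,W:wait | queues: N=0 E=5 S=0 W=0
Step 4 [EW]: N:wait,E:car2-GO,S:wait,W:empty | queues: N=0 E=4 S=0 W=0
Step 5 [EW]: N:wait,E:car3-GO,S:wait,W:empty | queues: N=0 E=3 S=0 W=0
Step 6 [NS]: N:empty,E:wait,S:empty,W:wait | queues: N=0 E=3 S=0 W=0
Step 7 [NS]: N:empty,E:wait,S:empty,W:wait | queues: N=0 E=3 S=0 W=0
Step 8 [NS]: N:empty,E:wait,S:empty,W:wait | queues: N=0 E=3 S=0 W=0

N: empty
E: 5 7 8
S: empty
W: empty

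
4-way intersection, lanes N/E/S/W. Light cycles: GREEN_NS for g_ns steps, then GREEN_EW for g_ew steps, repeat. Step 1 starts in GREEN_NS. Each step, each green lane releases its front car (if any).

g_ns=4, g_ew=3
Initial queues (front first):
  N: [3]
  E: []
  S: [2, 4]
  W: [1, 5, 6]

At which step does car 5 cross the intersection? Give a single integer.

Step 1 [NS]: N:car3-GO,E:wait,S:car2-GO,W:wait | queues: N=0 E=0 S=1 W=3
Step 2 [NS]: N:empty,E:wait,S:car4-GO,W:wait | queues: N=0 E=0 S=0 W=3
Step 3 [NS]: N:empty,E:wait,S:empty,W:wait | queues: N=0 E=0 S=0 W=3
Step 4 [NS]: N:empty,E:wait,S:empty,W:wait | queues: N=0 E=0 S=0 W=3
Step 5 [EW]: N:wait,E:empty,S:wait,W:car1-GO | queues: N=0 E=0 S=0 W=2
Step 6 [EW]: N:wait,E:empty,S:wait,W:car5-GO | queues: N=0 E=0 S=0 W=1
Step 7 [EW]: N:wait,E:empty,S:wait,W:car6-GO | queues: N=0 E=0 S=0 W=0
Car 5 crosses at step 6

6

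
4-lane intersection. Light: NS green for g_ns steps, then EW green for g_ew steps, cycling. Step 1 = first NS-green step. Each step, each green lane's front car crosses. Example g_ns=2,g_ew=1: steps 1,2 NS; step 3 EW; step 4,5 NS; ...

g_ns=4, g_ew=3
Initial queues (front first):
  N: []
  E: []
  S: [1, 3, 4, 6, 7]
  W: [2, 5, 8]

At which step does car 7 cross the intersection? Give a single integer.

Step 1 [NS]: N:empty,E:wait,S:car1-GO,W:wait | queues: N=0 E=0 S=4 W=3
Step 2 [NS]: N:empty,E:wait,S:car3-GO,W:wait | queues: N=0 E=0 S=3 W=3
Step 3 [NS]: N:empty,E:wait,S:car4-GO,W:wait | queues: N=0 E=0 S=2 W=3
Step 4 [NS]: N:empty,E:wait,S:car6-GO,W:wait | queues: N=0 E=0 S=1 W=3
Step 5 [EW]: N:wait,E:empty,S:wait,W:car2-GO | queues: N=0 E=0 S=1 W=2
Step 6 [EW]: N:wait,E:empty,S:wait,W:car5-GO | queues: N=0 E=0 S=1 W=1
Step 7 [EW]: N:wait,E:empty,S:wait,W:car8-GO | queues: N=0 E=0 S=1 W=0
Step 8 [NS]: N:empty,E:wait,S:car7-GO,W:wait | queues: N=0 E=0 S=0 W=0
Car 7 crosses at step 8

8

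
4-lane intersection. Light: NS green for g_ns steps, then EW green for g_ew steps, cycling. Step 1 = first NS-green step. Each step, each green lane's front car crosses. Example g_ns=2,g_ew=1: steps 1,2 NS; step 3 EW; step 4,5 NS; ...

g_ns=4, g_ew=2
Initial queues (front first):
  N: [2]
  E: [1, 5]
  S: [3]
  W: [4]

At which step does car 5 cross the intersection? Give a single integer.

Step 1 [NS]: N:car2-GO,E:wait,S:car3-GO,W:wait | queues: N=0 E=2 S=0 W=1
Step 2 [NS]: N:empty,E:wait,S:empty,W:wait | queues: N=0 E=2 S=0 W=1
Step 3 [NS]: N:empty,E:wait,S:empty,W:wait | queues: N=0 E=2 S=0 W=1
Step 4 [NS]: N:empty,E:wait,S:empty,W:wait | queues: N=0 E=2 S=0 W=1
Step 5 [EW]: N:wait,E:car1-GO,S:wait,W:car4-GO | queues: N=0 E=1 S=0 W=0
Step 6 [EW]: N:wait,E:car5-GO,S:wait,W:empty | queues: N=0 E=0 S=0 W=0
Car 5 crosses at step 6

6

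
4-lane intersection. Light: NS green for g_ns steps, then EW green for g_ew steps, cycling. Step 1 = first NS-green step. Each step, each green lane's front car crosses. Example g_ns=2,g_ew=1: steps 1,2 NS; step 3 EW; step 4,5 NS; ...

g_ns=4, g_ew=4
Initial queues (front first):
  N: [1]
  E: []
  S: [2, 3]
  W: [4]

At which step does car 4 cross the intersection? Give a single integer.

Step 1 [NS]: N:car1-GO,E:wait,S:car2-GO,W:wait | queues: N=0 E=0 S=1 W=1
Step 2 [NS]: N:empty,E:wait,S:car3-GO,W:wait | queues: N=0 E=0 S=0 W=1
Step 3 [NS]: N:empty,E:wait,S:empty,W:wait | queues: N=0 E=0 S=0 W=1
Step 4 [NS]: N:empty,E:wait,S:empty,W:wait | queues: N=0 E=0 S=0 W=1
Step 5 [EW]: N:wait,E:empty,S:wait,W:car4-GO | queues: N=0 E=0 S=0 W=0
Car 4 crosses at step 5

5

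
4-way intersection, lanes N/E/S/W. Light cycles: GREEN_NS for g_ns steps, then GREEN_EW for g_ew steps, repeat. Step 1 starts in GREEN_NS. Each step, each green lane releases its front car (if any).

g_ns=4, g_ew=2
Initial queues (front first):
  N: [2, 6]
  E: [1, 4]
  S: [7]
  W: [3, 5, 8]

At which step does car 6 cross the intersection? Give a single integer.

Step 1 [NS]: N:car2-GO,E:wait,S:car7-GO,W:wait | queues: N=1 E=2 S=0 W=3
Step 2 [NS]: N:car6-GO,E:wait,S:empty,W:wait | queues: N=0 E=2 S=0 W=3
Step 3 [NS]: N:empty,E:wait,S:empty,W:wait | queues: N=0 E=2 S=0 W=3
Step 4 [NS]: N:empty,E:wait,S:empty,W:wait | queues: N=0 E=2 S=0 W=3
Step 5 [EW]: N:wait,E:car1-GO,S:wait,W:car3-GO | queues: N=0 E=1 S=0 W=2
Step 6 [EW]: N:wait,E:car4-GO,S:wait,W:car5-GO | queues: N=0 E=0 S=0 W=1
Step 7 [NS]: N:empty,E:wait,S:empty,W:wait | queues: N=0 E=0 S=0 W=1
Step 8 [NS]: N:empty,E:wait,S:empty,W:wait | queues: N=0 E=0 S=0 W=1
Step 9 [NS]: N:empty,E:wait,S:empty,W:wait | queues: N=0 E=0 S=0 W=1
Step 10 [NS]: N:empty,E:wait,S:empty,W:wait | queues: N=0 E=0 S=0 W=1
Step 11 [EW]: N:wait,E:empty,S:wait,W:car8-GO | queues: N=0 E=0 S=0 W=0
Car 6 crosses at step 2

2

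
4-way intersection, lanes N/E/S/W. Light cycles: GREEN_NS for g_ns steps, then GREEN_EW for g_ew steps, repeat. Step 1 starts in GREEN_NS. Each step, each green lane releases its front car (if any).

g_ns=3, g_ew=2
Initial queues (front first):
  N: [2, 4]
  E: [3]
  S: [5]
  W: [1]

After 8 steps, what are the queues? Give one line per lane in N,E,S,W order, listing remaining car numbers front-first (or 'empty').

Step 1 [NS]: N:car2-GO,E:wait,S:car5-GO,W:wait | queues: N=1 E=1 S=0 W=1
Step 2 [NS]: N:car4-GO,E:wait,S:empty,W:wait | queues: N=0 E=1 S=0 W=1
Step 3 [NS]: N:empty,E:wait,S:empty,W:wait | queues: N=0 E=1 S=0 W=1
Step 4 [EW]: N:wait,E:car3-GO,S:wait,W:car1-GO | queues: N=0 E=0 S=0 W=0

N: empty
E: empty
S: empty
W: empty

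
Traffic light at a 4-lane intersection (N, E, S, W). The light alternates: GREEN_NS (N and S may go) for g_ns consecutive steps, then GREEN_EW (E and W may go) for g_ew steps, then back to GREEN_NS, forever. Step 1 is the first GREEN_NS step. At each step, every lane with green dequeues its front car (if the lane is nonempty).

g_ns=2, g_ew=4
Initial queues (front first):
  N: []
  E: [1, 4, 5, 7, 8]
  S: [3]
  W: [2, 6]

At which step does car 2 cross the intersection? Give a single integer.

Step 1 [NS]: N:empty,E:wait,S:car3-GO,W:wait | queues: N=0 E=5 S=0 W=2
Step 2 [NS]: N:empty,E:wait,S:empty,W:wait | queues: N=0 E=5 S=0 W=2
Step 3 [EW]: N:wait,E:car1-GO,S:wait,W:car2-GO | queues: N=0 E=4 S=0 W=1
Step 4 [EW]: N:wait,E:car4-GO,S:wait,W:car6-GO | queues: N=0 E=3 S=0 W=0
Step 5 [EW]: N:wait,E:car5-GO,S:wait,W:empty | queues: N=0 E=2 S=0 W=0
Step 6 [EW]: N:wait,E:car7-GO,S:wait,W:empty | queues: N=0 E=1 S=0 W=0
Step 7 [NS]: N:empty,E:wait,S:empty,W:wait | queues: N=0 E=1 S=0 W=0
Step 8 [NS]: N:empty,E:wait,S:empty,W:wait | queues: N=0 E=1 S=0 W=0
Step 9 [EW]: N:wait,E:car8-GO,S:wait,W:empty | queues: N=0 E=0 S=0 W=0
Car 2 crosses at step 3

3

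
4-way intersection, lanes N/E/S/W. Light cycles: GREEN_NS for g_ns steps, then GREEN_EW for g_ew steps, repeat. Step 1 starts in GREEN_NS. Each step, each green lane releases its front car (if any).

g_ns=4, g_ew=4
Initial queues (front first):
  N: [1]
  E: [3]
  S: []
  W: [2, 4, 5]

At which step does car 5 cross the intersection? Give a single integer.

Step 1 [NS]: N:car1-GO,E:wait,S:empty,W:wait | queues: N=0 E=1 S=0 W=3
Step 2 [NS]: N:empty,E:wait,S:empty,W:wait | queues: N=0 E=1 S=0 W=3
Step 3 [NS]: N:empty,E:wait,S:empty,W:wait | queues: N=0 E=1 S=0 W=3
Step 4 [NS]: N:empty,E:wait,S:empty,W:wait | queues: N=0 E=1 S=0 W=3
Step 5 [EW]: N:wait,E:car3-GO,S:wait,W:car2-GO | queues: N=0 E=0 S=0 W=2
Step 6 [EW]: N:wait,E:empty,S:wait,W:car4-GO | queues: N=0 E=0 S=0 W=1
Step 7 [EW]: N:wait,E:empty,S:wait,W:car5-GO | queues: N=0 E=0 S=0 W=0
Car 5 crosses at step 7

7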